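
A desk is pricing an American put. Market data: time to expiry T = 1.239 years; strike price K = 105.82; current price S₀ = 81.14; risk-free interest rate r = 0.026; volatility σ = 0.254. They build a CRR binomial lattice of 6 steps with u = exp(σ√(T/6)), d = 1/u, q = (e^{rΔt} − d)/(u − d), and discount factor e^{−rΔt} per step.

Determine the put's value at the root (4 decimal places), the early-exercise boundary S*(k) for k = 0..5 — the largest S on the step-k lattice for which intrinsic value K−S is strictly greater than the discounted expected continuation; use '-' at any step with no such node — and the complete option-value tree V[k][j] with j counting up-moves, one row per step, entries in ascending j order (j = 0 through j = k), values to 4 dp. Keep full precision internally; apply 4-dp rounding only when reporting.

price = 25.5905
boundary = - 72.2948 64.4139 72.2948 81.1400 91.0674
tree:
25.5905
33.5252 17.7562
41.4061 24.9716 10.5720
48.4279 33.5252 16.4977 4.6283
54.6843 41.4061 24.6800 8.3113 0.9130
60.2587 48.4279 33.5252 14.7526 1.8156 0.0000
65.2254 54.6843 41.4061 24.6800 3.6107 0.0000 0.0000

Δt=0.20650, u=1.12235, d=0.89099, q=0.49444, disc=e^(-rΔt)=0.99465
k=6 terminal: V=max(K-S,0) → 65.2254 54.6843 41.4061 24.6800 3.6107 0.0000 0.0000
k=5: j=0 S=45.5613 intr=60.2587 cont=59.6921 V=60.2587[EX]; j=1 S=57.3921 intr=48.4279 cont=47.8613 V=48.4279[EX]; j=2 S=72.2948 intr=33.5252 cont=32.9585 V=33.5252[EX]; j=3 S=91.0674 intr=14.7526 cont=14.1860 V=14.7526[EX]; j=4 S=114.7145 intr=0.0000 cont=1.8156 V=1.8156[hold]; j=5 S=144.5019 intr=0.0000 cont=0.0000 V=0.0000[hold]  S*(5)=91.0674
k=4: j=0 S=51.1357 intr=54.6843 cont=54.1177 V=54.6843[EX]; j=1 S=64.4139 intr=41.4061 cont=40.8395 V=41.4061[EX]; j=2 S=81.1400 intr=24.6800 cont=24.1134 V=24.6800[EX]; j=3 S=102.2093 intr=3.6107 cont=8.3113 V=8.3113[hold]; j=4 S=128.7496 intr=0.0000 cont=0.9130 V=0.9130[hold]  S*(4)=81.1400
k=3: j=0 S=57.3921 intr=48.4279 cont=47.8613 V=48.4279[EX]; j=1 S=72.2948 intr=33.5252 cont=32.9585 V=33.5252[EX]; j=2 S=91.0674 intr=14.7526 cont=16.4977 V=16.4977[hold]; j=3 S=114.7145 intr=0.0000 cont=4.6283 V=4.6283[hold]  S*(3)=72.2948
k=2: j=0 S=64.4139 intr=41.4061 cont=40.8395 V=41.4061[EX]; j=1 S=81.1400 intr=24.6800 cont=24.9716 V=24.9716[hold]; j=2 S=102.2093 intr=3.6107 cont=10.5720 V=10.5720[hold]  S*(2)=64.4139
k=1: j=0 S=72.2948 intr=33.5252 cont=33.1020 V=33.5252[EX]; j=1 S=91.0674 intr=14.7526 cont=17.7562 V=17.7562[hold]  S*(1)=72.2948
k=0: j=0 S=81.1400 intr=24.6800 cont=25.5905 V=25.5905[hold]  S*(0)=-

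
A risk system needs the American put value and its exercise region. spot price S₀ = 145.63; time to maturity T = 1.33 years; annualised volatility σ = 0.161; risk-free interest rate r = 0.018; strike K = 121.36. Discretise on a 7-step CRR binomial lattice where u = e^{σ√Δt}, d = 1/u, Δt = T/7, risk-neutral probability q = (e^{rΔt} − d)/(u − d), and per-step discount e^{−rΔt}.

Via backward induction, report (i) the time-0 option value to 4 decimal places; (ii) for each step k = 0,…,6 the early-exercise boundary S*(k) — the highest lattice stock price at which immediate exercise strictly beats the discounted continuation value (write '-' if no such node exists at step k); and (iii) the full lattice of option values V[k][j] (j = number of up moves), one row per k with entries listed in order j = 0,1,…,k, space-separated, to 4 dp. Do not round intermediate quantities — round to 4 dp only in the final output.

params: Δt=0.19000 u=1.07270 d=0.93223 q=0.50685 e^(-rΔt)=0.99659
t_7 payoffs: 32.2545 18.8277 3.3777 0.0000 0.0000 0.0000 0.0000 0.0000
t_6: node(6,0) S=95.5834 payoff=25.7766 vs cont=25.3622 → 25.7766 [stop]  node(6,1) S=109.9863 payoff=11.3737 vs cont=10.9593 → 11.3737 [stop]  node(6,2) S=126.5595 payoff=0.0000 vs cont=1.6600 → 1.6600 [wait]  node(6,3) S=145.6300 payoff=0.0000 vs cont=0.0000 → 0.0000 [wait]  node(6,4) S=167.5741 payoff=0.0000 vs cont=0.0000 → 0.0000 [wait]  node(6,5) S=192.8248 payoff=0.0000 vs cont=0.0000 → 0.0000 [wait]  node(6,6) S=221.8805 payoff=0.0000 vs cont=0.0000 → 0.0000 [wait]  ⇒ S*(6)=109.9863
t_5: node(5,0) S=102.5323 payoff=18.8277 vs cont=18.4134 → 18.8277 [stop]  node(5,1) S=117.9823 payoff=3.3777 vs cont=6.4283 → 6.4283 [wait]  node(5,2) S=135.7603 payoff=0.0000 vs cont=0.8159 → 0.8159 [wait]  node(5,3) S=156.2172 payoff=0.0000 vs cont=0.0000 → 0.0000 [wait]  node(5,4) S=179.7566 payoff=0.0000 vs cont=0.0000 → 0.0000 [wait]  node(5,5) S=206.8431 payoff=0.0000 vs cont=0.0000 → 0.0000 [wait]  ⇒ S*(5)=102.5323
t_4: node(4,0) S=109.9863 payoff=11.3737 vs cont=12.5002 → 12.5002 [wait]  node(4,1) S=126.5595 payoff=0.0000 vs cont=3.5714 → 3.5714 [wait]  node(4,2) S=145.6300 payoff=0.0000 vs cont=0.4010 → 0.4010 [wait]  node(4,3) S=167.5741 payoff=0.0000 vs cont=0.0000 → 0.0000 [wait]  node(4,4) S=192.8248 payoff=0.0000 vs cont=0.0000 → 0.0000 [wait]  ⇒ S*(4)=-
t_3: node(3,0) S=117.9823 payoff=3.3777 vs cont=7.9474 → 7.9474 [wait]  node(3,1) S=135.7603 payoff=0.0000 vs cont=1.9577 → 1.9577 [wait]  node(3,2) S=156.2172 payoff=0.0000 vs cont=0.1971 → 0.1971 [wait]  node(3,3) S=179.7566 payoff=0.0000 vs cont=0.0000 → 0.0000 [wait]  ⇒ S*(3)=-
t_2: node(2,0) S=126.5595 payoff=0.0000 vs cont=4.8948 → 4.8948 [wait]  node(2,1) S=145.6300 payoff=0.0000 vs cont=1.0617 → 1.0617 [wait]  node(2,2) S=167.5741 payoff=0.0000 vs cont=0.0968 → 0.0968 [wait]  ⇒ S*(2)=-
t_1: node(1,0) S=135.7603 payoff=0.0000 vs cont=2.9419 → 2.9419 [wait]  node(1,1) S=156.2172 payoff=0.0000 vs cont=0.5707 → 0.5707 [wait]  ⇒ S*(1)=-
t_0: node(0,0) S=145.6300 payoff=0.0000 vs cont=1.7341 → 1.7341 [wait]  ⇒ S*(0)=-

price = 1.7341
boundary = - - - - - 102.5323 109.9863
tree:
1.7341
2.9419 0.5707
4.8948 1.0617 0.0968
7.9474 1.9577 0.1971 0.0000
12.5002 3.5714 0.4010 0.0000 0.0000
18.8277 6.4283 0.8159 0.0000 0.0000 0.0000
25.7766 11.3737 1.6600 0.0000 0.0000 0.0000 0.0000
32.2545 18.8277 3.3777 0.0000 0.0000 0.0000 0.0000 0.0000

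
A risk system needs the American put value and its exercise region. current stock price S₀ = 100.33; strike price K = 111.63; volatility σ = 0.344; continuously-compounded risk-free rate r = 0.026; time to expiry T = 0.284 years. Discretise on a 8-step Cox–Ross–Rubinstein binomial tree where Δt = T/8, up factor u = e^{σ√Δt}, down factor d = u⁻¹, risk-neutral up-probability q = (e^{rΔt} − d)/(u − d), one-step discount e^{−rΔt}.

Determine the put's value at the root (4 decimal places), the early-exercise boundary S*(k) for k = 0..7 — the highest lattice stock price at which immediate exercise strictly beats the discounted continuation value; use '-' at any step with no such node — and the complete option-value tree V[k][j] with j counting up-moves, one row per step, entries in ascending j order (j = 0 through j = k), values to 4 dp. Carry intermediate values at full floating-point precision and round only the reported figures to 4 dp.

Δt=0.03550, u=1.06696, d=0.93724, q=0.49092, disc=e^(-rΔt)=0.99908
k=8 terminal: V=max(K-S,0) → 51.8932 43.6253 34.2130 23.4980 11.3000 0.0000 0.0000 0.0000 0.0000
k=7: j=0 S=63.7368 intr=47.8932 cont=47.7902 V=47.8932[EX]; j=1 S=72.5584 intr=39.0716 cont=38.9686 V=39.0716[EX]; j=2 S=82.6009 intr=29.0291 cont=28.9261 V=29.0291[EX]; j=3 S=94.0334 intr=17.5966 cont=17.4936 V=17.5966[EX]; j=4 S=107.0482 intr=4.5818 cont=5.7473 V=5.7473[hold]; j=5 S=121.8643 intr=0.0000 cont=0.0000 V=0.0000[hold]; j=6 S=138.7311 intr=0.0000 cont=0.0000 V=0.0000[hold]; j=7 S=157.9323 intr=0.0000 cont=0.0000 V=0.0000[hold]  S*(7)=94.0334
k=6: j=0 S=68.0047 intr=43.6253 cont=43.5223 V=43.6253[EX]; j=1 S=77.4170 intr=34.2130 cont=34.1100 V=34.2130[EX]; j=2 S=88.1320 intr=23.4980 cont=23.3950 V=23.4980[EX]; j=3 S=100.3300 intr=11.3000 cont=11.7687 V=11.7687[hold]; j=4 S=114.2163 intr=0.0000 cont=2.9231 V=2.9231[hold]; j=5 S=130.0245 intr=0.0000 cont=0.0000 V=0.0000[hold]; j=6 S=148.0207 intr=0.0000 cont=0.0000 V=0.0000[hold]  S*(6)=88.1320
k=5: j=0 S=72.5584 intr=39.0716 cont=38.9686 V=39.0716[EX]; j=1 S=82.6009 intr=29.0291 cont=28.9261 V=29.0291[EX]; j=2 S=94.0334 intr=17.5966 cont=17.7235 V=17.7235[hold]; j=3 S=107.0482 intr=4.5818 cont=7.4194 V=7.4194[hold]; j=4 S=121.8643 intr=0.0000 cont=1.4867 V=1.4867[hold]; j=5 S=138.7311 intr=0.0000 cont=0.0000 V=0.0000[hold]  S*(5)=82.6009
k=4: j=0 S=77.4170 intr=34.2130 cont=34.1100 V=34.2130[EX]; j=1 S=88.1320 intr=23.4980 cont=23.4572 V=23.4980[EX]; j=2 S=100.3300 intr=11.3000 cont=12.6533 V=12.6533[hold]; j=3 S=114.2163 intr=0.0000 cont=4.5027 V=4.5027[hold]; j=4 S=130.0245 intr=0.0000 cont=0.7562 V=0.7562[hold]  S*(4)=88.1320
k=3: j=0 S=82.6009 intr=29.0291 cont=28.9261 V=29.0291[EX]; j=1 S=94.0334 intr=17.5966 cont=18.1573 V=18.1573[hold]; j=2 S=107.0482 intr=4.5818 cont=8.6440 V=8.6440[hold]; j=3 S=121.8643 intr=0.0000 cont=2.6610 V=2.6610[hold]  S*(3)=82.6009
k=2: j=0 S=88.1320 intr=23.4980 cont=23.6700 V=23.6700[hold]; j=1 S=100.3300 intr=11.3000 cont=13.4746 V=13.4746[hold]; j=2 S=114.2163 intr=0.0000 cont=5.7016 V=5.7016[hold]  S*(2)=-
k=1: j=0 S=94.0334 intr=17.5966 cont=18.6477 V=18.6477[hold]; j=1 S=107.0482 intr=4.5818 cont=9.6498 V=9.6498[hold]  S*(1)=-
k=0: j=0 S=100.3300 intr=11.3000 cont=14.2173 V=14.2173[hold]  S*(0)=-

price = 14.2173
boundary = - - - 82.6009 88.1320 82.6009 88.1320 94.0334
tree:
14.2173
18.6477 9.6498
23.6700 13.4746 5.7016
29.0291 18.1573 8.6440 2.6610
34.2130 23.4980 12.6533 4.5027 0.7562
39.0716 29.0291 17.7235 7.4194 1.4867 0.0000
43.6253 34.2130 23.4980 11.7687 2.9231 0.0000 0.0000
47.8932 39.0716 29.0291 17.5966 5.7473 0.0000 0.0000 0.0000
51.8932 43.6253 34.2130 23.4980 11.3000 0.0000 0.0000 0.0000 0.0000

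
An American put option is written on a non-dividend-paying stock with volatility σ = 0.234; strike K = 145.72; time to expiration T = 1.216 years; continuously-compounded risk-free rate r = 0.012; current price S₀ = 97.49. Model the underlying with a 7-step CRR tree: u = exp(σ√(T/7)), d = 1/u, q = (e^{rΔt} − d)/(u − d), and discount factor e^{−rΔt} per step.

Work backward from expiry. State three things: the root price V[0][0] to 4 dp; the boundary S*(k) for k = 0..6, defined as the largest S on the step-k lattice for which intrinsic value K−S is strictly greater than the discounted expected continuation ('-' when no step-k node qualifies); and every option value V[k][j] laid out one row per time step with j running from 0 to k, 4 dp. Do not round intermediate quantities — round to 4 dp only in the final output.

params: Δt=0.17371 u=1.10244 d=0.90708 q=0.48632 e^(-rΔt)=0.99792
t_7 payoffs: 96.4632 85.8542 72.9603 57.2892 38.2428 15.0942 0.0000 0.0000
t_6: node(6,0) S=54.3028 payoff=91.4172 vs cont=91.1137 → 91.4172 [stop]  node(6,1) S=65.9986 payoff=79.7214 vs cont=79.4179 → 79.7214 [stop]  node(6,2) S=80.2135 payoff=65.5065 vs cont=65.2030 → 65.5065 [stop]  node(6,3) S=97.4900 payoff=48.2300 vs cont=47.9266 → 48.2300 [stop]  node(6,4) S=118.4875 payoff=27.2325 vs cont=26.9290 → 27.2325 [stop]  node(6,5) S=144.0075 payoff=1.7125 vs cont=7.7375 → 7.7375 [wait]  node(6,6) S=175.0241 payoff=0.0000 vs cont=0.0000 → 0.0000 [wait]  ⇒ S*(6)=118.4875
t_5: node(5,0) S=59.8658 payoff=85.8542 vs cont=85.5508 → 85.8542 [stop]  node(5,1) S=72.7597 payoff=72.9603 vs cont=72.6568 → 72.9603 [stop]  node(5,2) S=88.4308 payoff=57.2892 vs cont=56.9857 → 57.2892 [stop]  node(5,3) S=107.4772 payoff=38.2428 vs cont=37.9393 → 38.2428 [stop]  node(5,4) S=130.6258 payoff=15.0942 vs cont=17.7147 → 17.7147 [wait]  node(5,5) S=158.7602 payoff=0.0000 vs cont=3.9663 → 3.9663 [wait]  ⇒ S*(5)=107.4772
t_4: node(4,0) S=65.9986 payoff=79.7214 vs cont=79.4179 → 79.7214 [stop]  node(4,1) S=80.2135 payoff=65.5065 vs cont=65.2030 → 65.5065 [stop]  node(4,2) S=97.4900 payoff=48.2300 vs cont=47.9266 → 48.2300 [stop]  node(4,3) S=118.4875 payoff=27.2325 vs cont=28.2008 → 28.2008 [wait]  node(4,4) S=144.0075 payoff=1.7125 vs cont=11.0057 → 11.0057 [wait]  ⇒ S*(4)=97.4900
t_3: node(3,0) S=72.7597 payoff=72.9603 vs cont=72.6568 → 72.9603 [stop]  node(3,1) S=88.4308 payoff=57.2892 vs cont=56.9857 → 57.2892 [stop]  node(3,2) S=107.4772 payoff=38.2428 vs cont=38.4093 → 38.4093 [wait]  node(3,3) S=130.6258 payoff=15.0942 vs cont=19.7972 → 19.7972 [wait]  ⇒ S*(3)=88.4308
t_2: node(2,0) S=80.2135 payoff=65.5065 vs cont=65.2030 → 65.5065 [stop]  node(2,1) S=97.4900 payoff=48.2300 vs cont=48.0073 → 48.2300 [stop]  node(2,2) S=118.4875 payoff=27.2325 vs cont=29.2967 → 29.2967 [wait]  ⇒ S*(2)=97.4900
t_1: node(1,0) S=88.4308 payoff=57.2892 vs cont=56.9857 → 57.2892 [stop]  node(1,1) S=107.4772 payoff=38.2428 vs cont=38.9411 → 38.9411 [wait]  ⇒ S*(1)=88.4308
t_0: node(0,0) S=97.4900 payoff=48.2300 vs cont=48.2655 → 48.2655 [wait]  ⇒ S*(0)=-

price = 48.2655
boundary = - 88.4308 97.4900 88.4308 97.4900 107.4772 118.4875
tree:
48.2655
57.2892 38.9411
65.5065 48.2300 29.2967
72.9603 57.2892 38.4093 19.7972
79.7214 65.5065 48.2300 28.2008 11.0057
85.8542 72.9603 57.2892 38.2428 17.7147 3.9663
91.4172 79.7214 65.5065 48.2300 27.2325 7.7375 0.0000
96.4632 85.8542 72.9603 57.2892 38.2428 15.0942 0.0000 0.0000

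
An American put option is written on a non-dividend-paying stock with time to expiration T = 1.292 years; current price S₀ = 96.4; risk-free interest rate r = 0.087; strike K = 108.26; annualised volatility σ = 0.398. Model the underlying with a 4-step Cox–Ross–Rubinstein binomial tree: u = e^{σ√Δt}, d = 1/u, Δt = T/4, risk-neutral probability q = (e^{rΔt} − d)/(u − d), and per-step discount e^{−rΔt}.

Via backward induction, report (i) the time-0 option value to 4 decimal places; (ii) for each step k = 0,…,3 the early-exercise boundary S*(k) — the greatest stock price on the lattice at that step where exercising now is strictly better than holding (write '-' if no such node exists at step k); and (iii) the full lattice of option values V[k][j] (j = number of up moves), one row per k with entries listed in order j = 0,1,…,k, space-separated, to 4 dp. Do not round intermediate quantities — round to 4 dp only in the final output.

Δt=0.32300, u=1.25382, d=0.79756, q=0.50615, disc=e^(-rΔt)=0.97229
k=4 terminal: V=max(K-S,0) → 69.2537 46.9395 11.8600 0.0000 0.0000
k=3: j=0 S=48.9069 intr=59.3531 cont=56.3532 V=59.3531[EX]; j=1 S=76.8850 intr=31.3750 cont=28.3752 V=31.3750[EX]; j=2 S=120.8683 intr=0.0000 cont=5.6947 V=5.6947[hold]; j=3 S=190.0132 intr=0.0000 cont=0.0000 V=0.0000[hold]  S*(3)=76.8850
k=2: j=0 S=61.3205 intr=46.9395 cont=43.9396 V=46.9395[EX]; j=1 S=96.4000 intr=11.8600 cont=17.8676 V=17.8676[hold]; j=2 S=151.5473 intr=0.0000 cont=2.7344 V=2.7344[hold]  S*(2)=61.3205
k=1: j=0 S=76.8850 intr=31.3750 cont=31.3317 V=31.3750[EX]; j=1 S=120.8683 intr=0.0000 cont=9.9250 V=9.9250[hold]  S*(1)=76.8850
k=0: j=0 S=96.4000 intr=11.8600 cont=19.9494 V=19.9494[hold]  S*(0)=-

price = 19.9494
boundary = - 76.8850 61.3205 76.8850
tree:
19.9494
31.3750 9.9250
46.9395 17.8676 2.7344
59.3531 31.3750 5.6947 0.0000
69.2537 46.9395 11.8600 0.0000 0.0000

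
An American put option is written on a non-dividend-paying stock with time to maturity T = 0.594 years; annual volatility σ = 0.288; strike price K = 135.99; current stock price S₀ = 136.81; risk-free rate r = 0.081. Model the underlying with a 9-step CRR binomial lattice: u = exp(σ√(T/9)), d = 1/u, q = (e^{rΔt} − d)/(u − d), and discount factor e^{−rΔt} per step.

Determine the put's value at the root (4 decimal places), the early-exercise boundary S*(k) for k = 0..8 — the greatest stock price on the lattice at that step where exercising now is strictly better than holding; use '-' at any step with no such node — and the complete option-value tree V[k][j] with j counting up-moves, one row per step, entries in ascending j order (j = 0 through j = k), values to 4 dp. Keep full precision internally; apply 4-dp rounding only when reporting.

price = 9.4169
boundary = - - - 109.5770 101.7622 109.5770 101.7622 109.5770 117.9919
tree:
9.4169
13.6907 5.5330
19.3286 8.5800 2.7517
26.4130 12.9288 4.6175 1.0419
34.2278 18.8403 7.5555 1.9282 0.2271
41.4852 26.4130 11.9806 3.5113 0.4733 0.0000
48.2251 34.2278 18.2539 6.2602 0.9867 0.0000 0.0000
54.4843 41.4852 26.4130 10.8419 2.0567 0.0000 0.0000 0.0000
60.2971 48.2251 34.2278 17.9981 4.2873 0.0000 0.0000 0.0000 0.0000
65.6953 54.4843 41.4852 26.4130 8.9370 0.0000 0.0000 0.0000 0.0000 0.0000

params: Δt=0.06600 u=1.07679 d=0.92868 q=0.51770 e^(-rΔt)=0.99467
t_9 payoffs: 65.6953 54.4843 41.4852 26.4130 8.9370 0.0000 0.0000 0.0000 0.0000 0.0000
t_8: node(8,0) S=75.6929 payoff=60.2971 vs cont=59.5720 → 60.2971 [stop]  node(8,1) S=87.7649 payoff=48.2251 vs cont=47.5000 → 48.2251 [stop]  node(8,2) S=101.7622 payoff=34.2278 vs cont=33.5027 → 34.2278 [stop]  node(8,3) S=117.9919 payoff=17.9981 vs cont=17.2730 → 17.9981 [stop]  node(8,4) S=136.8100 payoff=0.0000 vs cont=4.2873 → 4.2873 [wait]  node(8,5) S=158.6293 payoff=0.0000 vs cont=0.0000 → 0.0000 [wait]  node(8,6) S=183.9285 payoff=0.0000 vs cont=0.0000 → 0.0000 [wait]  node(8,7) S=213.2626 payoff=0.0000 vs cont=0.0000 → 0.0000 [wait]  node(8,8) S=247.2751 payoff=0.0000 vs cont=0.0000 → 0.0000 [wait]  ⇒ S*(8)=117.9919
t_7: node(7,0) S=81.5057 payoff=54.4843 vs cont=53.7592 → 54.4843 [stop]  node(7,1) S=94.5048 payoff=41.4852 vs cont=40.7602 → 41.4852 [stop]  node(7,2) S=109.5770 payoff=26.4130 vs cont=25.6879 → 26.4130 [stop]  node(7,3) S=127.0530 payoff=8.9370 vs cont=10.8419 → 10.8419 [wait]  node(7,4) S=147.3163 payoff=0.0000 vs cont=2.0567 → 2.0567 [wait]  node(7,5) S=170.8112 payoff=0.0000 vs cont=0.0000 → 0.0000 [wait]  node(7,6) S=198.0532 payoff=0.0000 vs cont=0.0000 → 0.0000 [wait]  node(7,7) S=229.6400 payoff=0.0000 vs cont=0.0000 → 0.0000 [wait]  ⇒ S*(7)=109.5770
t_6: node(6,0) S=87.7649 payoff=48.2251 vs cont=47.5000 → 48.2251 [stop]  node(6,1) S=101.7622 payoff=34.2278 vs cont=33.5027 → 34.2278 [stop]  node(6,2) S=117.9919 payoff=17.9981 vs cont=18.2539 → 18.2539 [wait]  node(6,3) S=136.8100 payoff=0.0000 vs cont=6.2602 → 6.2602 [wait]  node(6,4) S=158.6293 payoff=0.0000 vs cont=0.9867 → 0.9867 [wait]  node(6,5) S=183.9285 payoff=0.0000 vs cont=0.0000 → 0.0000 [wait]  node(6,6) S=213.2626 payoff=0.0000 vs cont=0.0000 → 0.0000 [wait]  ⇒ S*(6)=101.7622
t_5: node(5,0) S=94.5048 payoff=41.4852 vs cont=40.7602 → 41.4852 [stop]  node(5,1) S=109.5770 payoff=26.4130 vs cont=25.8197 → 26.4130 [stop]  node(5,2) S=127.0530 payoff=8.9370 vs cont=11.9806 → 11.9806 [wait]  node(5,3) S=147.3163 payoff=0.0000 vs cont=3.5113 → 3.5113 [wait]  node(5,4) S=170.8112 payoff=0.0000 vs cont=0.4733 → 0.4733 [wait]  node(5,5) S=198.0532 payoff=0.0000 vs cont=0.0000 → 0.0000 [wait]  ⇒ S*(5)=109.5770
t_4: node(4,0) S=101.7622 payoff=34.2278 vs cont=33.5027 → 34.2278 [stop]  node(4,1) S=117.9919 payoff=17.9981 vs cont=18.8403 → 18.8403 [wait]  node(4,2) S=136.8100 payoff=0.0000 vs cont=7.5555 → 7.5555 [wait]  node(4,3) S=158.6293 payoff=0.0000 vs cont=1.9282 → 1.9282 [wait]  node(4,4) S=183.9285 payoff=0.0000 vs cont=0.2271 → 0.2271 [wait]  ⇒ S*(4)=101.7622
t_3: node(3,0) S=109.5770 payoff=26.4130 vs cont=26.1216 → 26.4130 [stop]  node(3,1) S=127.0530 payoff=8.9370 vs cont=12.9288 → 12.9288 [wait]  node(3,2) S=147.3163 payoff=0.0000 vs cont=4.6175 → 4.6175 [wait]  node(3,3) S=170.8112 payoff=0.0000 vs cont=1.0419 → 1.0419 [wait]  ⇒ S*(3)=109.5770
t_2: node(2,0) S=117.9919 payoff=17.9981 vs cont=19.3286 → 19.3286 [wait]  node(2,1) S=136.8100 payoff=0.0000 vs cont=8.5800 → 8.5800 [wait]  node(2,2) S=158.6293 payoff=0.0000 vs cont=2.7517 → 2.7517 [wait]  ⇒ S*(2)=-
t_1: node(1,0) S=127.0530 payoff=8.9370 vs cont=13.6907 → 13.6907 [wait]  node(1,1) S=147.3163 payoff=0.0000 vs cont=5.5330 → 5.5330 [wait]  ⇒ S*(1)=-
t_0: node(0,0) S=136.8100 payoff=0.0000 vs cont=9.4169 → 9.4169 [wait]  ⇒ S*(0)=-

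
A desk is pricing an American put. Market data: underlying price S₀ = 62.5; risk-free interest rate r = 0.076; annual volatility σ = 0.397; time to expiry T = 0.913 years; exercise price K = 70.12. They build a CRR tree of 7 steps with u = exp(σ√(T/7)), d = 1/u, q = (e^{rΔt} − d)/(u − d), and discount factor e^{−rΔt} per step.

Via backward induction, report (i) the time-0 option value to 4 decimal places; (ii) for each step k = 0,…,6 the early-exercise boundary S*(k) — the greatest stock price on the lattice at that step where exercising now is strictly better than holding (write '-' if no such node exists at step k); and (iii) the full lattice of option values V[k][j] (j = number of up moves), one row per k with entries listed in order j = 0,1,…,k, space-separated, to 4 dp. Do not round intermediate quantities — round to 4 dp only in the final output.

Δt=0.13043, u=1.15416, d=0.86643, q=0.49884, disc=e^(-rΔt)=0.99014
k=7 terminal: V=max(K-S,0) → 47.2109 39.6029 29.4684 15.9682 0.0000 0.0000 0.0000 0.0000
k=6: j=0 S=26.4408 intr=43.6792 cont=42.9875 V=43.6792[EX]; j=1 S=35.2217 intr=34.8983 cont=34.2067 V=34.8983[EX]; j=2 S=46.9186 intr=23.2014 cont=22.5098 V=23.2014[EX]; j=3 S=62.5000 intr=7.6200 cont=7.9237 V=7.9237[hold]; j=4 S=83.2559 intr=0.0000 cont=0.0000 V=0.0000[hold]; j=5 S=110.9047 intr=0.0000 cont=0.0000 V=0.0000[hold]; j=6 S=147.7355 intr=0.0000 cont=0.0000 V=0.0000[hold]  S*(6)=46.9186
k=5: j=0 S=30.5171 intr=39.6029 cont=38.9113 V=39.6029[EX]; j=1 S=40.6516 intr=29.4684 cont=28.7768 V=29.4684[EX]; j=2 S=54.1518 intr=15.9682 cont=15.4266 V=15.9682[EX]; j=3 S=72.1352 intr=0.0000 cont=3.9319 V=3.9319[hold]; j=4 S=96.0909 intr=0.0000 cont=0.0000 V=0.0000[hold]; j=5 S=128.0022 intr=0.0000 cont=0.0000 V=0.0000[hold]  S*(5)=54.1518
k=4: j=0 S=35.2217 intr=34.8983 cont=34.2067 V=34.8983[EX]; j=1 S=46.9186 intr=23.2014 cont=22.5098 V=23.2014[EX]; j=2 S=62.5000 intr=7.6200 cont=9.8658 V=9.8658[hold]; j=3 S=83.2559 intr=0.0000 cont=1.9511 V=1.9511[hold]; j=4 S=110.9047 intr=0.0000 cont=0.0000 V=0.0000[hold]  S*(4)=46.9186
k=3: j=0 S=40.6516 intr=29.4684 cont=28.7768 V=29.4684[EX]; j=1 S=54.1518 intr=15.9682 cont=16.3858 V=16.3858[hold]; j=2 S=72.1352 intr=0.0000 cont=5.8592 V=5.8592[hold]; j=3 S=96.0909 intr=0.0000 cont=0.9682 V=0.9682[hold]  S*(3)=40.6516
k=2: j=0 S=46.9186 intr=23.2014 cont=22.7160 V=23.2014[EX]; j=1 S=62.5000 intr=7.6200 cont=11.0249 V=11.0249[hold]; j=2 S=83.2559 intr=0.0000 cont=3.3857 V=3.3857[hold]  S*(2)=46.9186
k=1: j=0 S=54.1518 intr=15.9682 cont=16.9584 V=16.9584[hold]; j=1 S=72.1352 intr=0.0000 cont=7.1430 V=7.1430[hold]  S*(1)=-
k=0: j=0 S=62.5000 intr=7.6200 cont=11.9431 V=11.9431[hold]  S*(0)=-

price = 11.9431
boundary = - - 46.9186 40.6516 46.9186 54.1518 46.9186
tree:
11.9431
16.9584 7.1430
23.2014 11.0249 3.3857
29.4684 16.3858 5.8592 0.9682
34.8983 23.2014 9.8658 1.9511 0.0000
39.6029 29.4684 15.9682 3.9319 0.0000 0.0000
43.6792 34.8983 23.2014 7.9237 0.0000 0.0000 0.0000
47.2109 39.6029 29.4684 15.9682 0.0000 0.0000 0.0000 0.0000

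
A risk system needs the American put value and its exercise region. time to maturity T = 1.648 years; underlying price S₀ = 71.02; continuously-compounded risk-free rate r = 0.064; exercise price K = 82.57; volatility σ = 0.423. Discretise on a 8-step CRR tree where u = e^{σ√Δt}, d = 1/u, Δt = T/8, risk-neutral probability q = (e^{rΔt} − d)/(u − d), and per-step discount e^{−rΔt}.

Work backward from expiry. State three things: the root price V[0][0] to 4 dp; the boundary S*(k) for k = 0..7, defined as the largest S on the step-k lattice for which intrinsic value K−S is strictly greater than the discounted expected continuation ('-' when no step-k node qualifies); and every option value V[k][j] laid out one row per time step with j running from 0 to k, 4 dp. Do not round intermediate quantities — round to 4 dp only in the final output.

price = 19.2369
boundary = - - 48.3751 39.9248 48.3751 39.9248 48.3751 58.6140
tree:
19.2369
26.0417 12.5792
34.1949 18.1466 7.0460
42.6452 25.3670 11.0205 3.0431
49.6194 34.1949 16.7411 5.2831 0.7618
55.3753 42.6452 24.5073 9.0007 1.5032 0.0000
60.1258 49.6194 34.1949 14.9506 2.9663 0.0000 0.0000
64.0464 55.3753 42.6452 23.9560 5.8532 0.0000 0.0000 0.0000
67.2822 60.1258 49.6194 34.1949 11.5500 0.0000 0.0000 0.0000 0.0000

params: Δt=0.20600 u=1.21166 d=0.82532 q=0.48650 e^(-rΔt)=0.98690
t_8 payoffs: 67.2822 60.1258 49.6194 34.1949 11.5500 0.0000 0.0000 0.0000 0.0000
t_7: node(7,0) S=18.5236 payoff=64.0464 vs cont=62.9649 → 64.0464 [stop]  node(7,1) S=27.1947 payoff=55.3753 vs cont=54.2939 → 55.3753 [stop]  node(7,2) S=39.9248 payoff=42.6452 vs cont=41.5637 → 42.6452 [stop]  node(7,3) S=58.6140 payoff=23.9560 vs cont=22.8745 → 23.9560 [stop]  node(7,4) S=86.0518 payoff=0.0000 vs cont=5.8532 → 5.8532 [wait]  node(7,5) S=126.3335 payoff=0.0000 vs cont=0.0000 → 0.0000 [wait]  node(7,6) S=185.4715 payoff=0.0000 vs cont=0.0000 → 0.0000 [wait]  node(7,7) S=272.2926 payoff=0.0000 vs cont=0.0000 → 0.0000 [wait]  ⇒ S*(7)=58.6140
t_6: node(6,0) S=22.4442 payoff=60.1258 vs cont=59.0443 → 60.1258 [stop]  node(6,1) S=32.9506 payoff=49.6194 vs cont=48.5379 → 49.6194 [stop]  node(6,2) S=48.3751 payoff=34.1949 vs cont=33.1134 → 34.1949 [stop]  node(6,3) S=71.0200 payoff=11.5500 vs cont=14.9506 → 14.9506 [wait]  node(6,4) S=104.2652 payoff=0.0000 vs cont=2.9663 → 2.9663 [wait]  node(6,5) S=153.0728 payoff=0.0000 vs cont=0.0000 → 0.0000 [wait]  node(6,6) S=224.7277 payoff=0.0000 vs cont=0.0000 → 0.0000 [wait]  ⇒ S*(6)=48.3751
t_5: node(5,0) S=27.1947 payoff=55.3753 vs cont=54.2939 → 55.3753 [stop]  node(5,1) S=39.9248 payoff=42.6452 vs cont=41.5637 → 42.6452 [stop]  node(5,2) S=58.6140 payoff=23.9560 vs cont=24.5073 → 24.5073 [wait]  node(5,3) S=86.0518 payoff=0.0000 vs cont=9.0007 → 9.0007 [wait]  node(5,4) S=126.3335 payoff=0.0000 vs cont=1.5032 → 1.5032 [wait]  node(5,5) S=185.4715 payoff=0.0000 vs cont=0.0000 → 0.0000 [wait]  ⇒ S*(5)=39.9248
t_4: node(4,0) S=32.9506 payoff=49.6194 vs cont=48.5379 → 49.6194 [stop]  node(4,1) S=48.3751 payoff=34.1949 vs cont=33.3781 → 34.1949 [stop]  node(4,2) S=71.0200 payoff=11.5500 vs cont=16.7411 → 16.7411 [wait]  node(4,3) S=104.2652 payoff=0.0000 vs cont=5.2831 → 5.2831 [wait]  node(4,4) S=153.0728 payoff=0.0000 vs cont=0.7618 → 0.7618 [wait]  ⇒ S*(4)=48.3751
t_3: node(3,0) S=39.9248 payoff=42.6452 vs cont=41.5637 → 42.6452 [stop]  node(3,1) S=58.6140 payoff=23.9560 vs cont=25.3670 → 25.3670 [wait]  node(3,2) S=86.0518 payoff=0.0000 vs cont=11.0205 → 11.0205 [wait]  node(3,3) S=126.3335 payoff=0.0000 vs cont=3.0431 → 3.0431 [wait]  ⇒ S*(3)=39.9248
t_2: node(2,0) S=48.3751 payoff=34.1949 vs cont=33.7909 → 34.1949 [stop]  node(2,1) S=71.0200 payoff=11.5500 vs cont=18.1466 → 18.1466 [wait]  node(2,2) S=104.2652 payoff=0.0000 vs cont=7.0460 → 7.0460 [wait]  ⇒ S*(2)=48.3751
t_1: node(1,0) S=58.6140 payoff=23.9560 vs cont=26.0417 → 26.0417 [wait]  node(1,1) S=86.0518 payoff=0.0000 vs cont=12.5792 → 12.5792 [wait]  ⇒ S*(1)=-
t_0: node(0,0) S=71.0200 payoff=11.5500 vs cont=19.2369 → 19.2369 [wait]  ⇒ S*(0)=-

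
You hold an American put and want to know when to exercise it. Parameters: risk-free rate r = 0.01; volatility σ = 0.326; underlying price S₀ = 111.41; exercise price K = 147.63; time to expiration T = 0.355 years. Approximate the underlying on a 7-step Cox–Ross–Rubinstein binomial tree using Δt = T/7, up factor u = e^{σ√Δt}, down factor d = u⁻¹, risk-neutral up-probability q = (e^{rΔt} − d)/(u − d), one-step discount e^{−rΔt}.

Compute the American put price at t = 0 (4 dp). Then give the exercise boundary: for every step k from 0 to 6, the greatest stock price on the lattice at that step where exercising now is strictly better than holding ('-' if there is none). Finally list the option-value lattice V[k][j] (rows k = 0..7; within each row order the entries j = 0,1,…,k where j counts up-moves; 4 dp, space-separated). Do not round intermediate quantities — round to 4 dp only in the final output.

price = 36.7989
boundary = - - 96.1960 103.5239 111.4100 119.8968 129.0302
tree:
36.7989
44.1341 29.0518
51.4340 36.4321 21.2487
58.2432 44.1061 28.3249 13.7602
64.5704 51.4340 36.2200 19.9746 7.1787
70.4497 58.2432 44.1061 27.7332 11.7606 2.3229
75.9129 64.5704 51.4340 36.2200 18.5998 4.5137 0.0000
80.9894 70.4497 58.2432 44.1061 27.7332 8.7707 0.0000 0.0000

Δt=0.05071  u=1.07618  d=0.92922  q=0.48511  discount=0.99949
step 7 (expiry): payoffs max(K−S,0) = 80.9894 70.4497 58.2432 44.1061 27.7332 8.7707 0.0000 0.0000
step 6: (k=6,j=0): S=71.7171, (K−S)⁺=75.9129, hold=75.8381 ⇒ V=75.9129 exercise | (k=6,j=1): S=83.0596, (K−S)⁺=64.5704, hold=64.4955 ⇒ V=64.5704 exercise | (k=6,j=2): S=96.1960, (K−S)⁺=51.4340, hold=51.3591 ⇒ V=51.4340 exercise | (k=6,j=3): S=111.4100, (K−S)⁺=36.2200, hold=36.1451 ⇒ V=36.2200 exercise | (k=6,j=4): S=129.0302, (K−S)⁺=18.5998, hold=18.5250 ⇒ V=18.5998 exercise | (k=6,j=5): S=149.4371, (K−S)⁺=0.0000, hold=4.5137 ⇒ V=4.5137 continue | (k=6,j=6): S=173.0715, (K−S)⁺=0.0000, hold=0.0000 ⇒ V=0.0000 continue  boundary S*=129.0302
step 5: (k=5,j=0): S=77.1803, (K−S)⁺=70.4497, hold=70.3749 ⇒ V=70.4497 exercise | (k=5,j=1): S=89.3868, (K−S)⁺=58.2432, hold=58.1683 ⇒ V=58.2432 exercise | (k=5,j=2): S=103.5239, (K−S)⁺=44.1061, hold=44.0313 ⇒ V=44.1061 exercise | (k=5,j=3): S=119.8968, (K−S)⁺=27.7332, hold=27.6583 ⇒ V=27.7332 exercise | (k=5,j=4): S=138.8593, (K−S)⁺=8.7707, hold=11.7606 ⇒ V=11.7606 continue | (k=5,j=5): S=160.8207, (K−S)⁺=0.0000, hold=2.3229 ⇒ V=2.3229 continue  boundary S*=119.8968
step 4: (k=4,j=0): S=83.0596, (K−S)⁺=64.5704, hold=64.4955 ⇒ V=64.5704 exercise | (k=4,j=1): S=96.1960, (K−S)⁺=51.4340, hold=51.3591 ⇒ V=51.4340 exercise | (k=4,j=2): S=111.4100, (K−S)⁺=36.2200, hold=36.1451 ⇒ V=36.2200 exercise | (k=4,j=3): S=129.0302, (K−S)⁺=18.5998, hold=19.9746 ⇒ V=19.9746 continue | (k=4,j=4): S=149.4371, (K−S)⁺=0.0000, hold=7.1787 ⇒ V=7.1787 continue  boundary S*=111.4100
step 3: (k=3,j=0): S=89.3868, (K−S)⁺=58.2432, hold=58.1683 ⇒ V=58.2432 exercise | (k=3,j=1): S=103.5239, (K−S)⁺=44.1061, hold=44.0313 ⇒ V=44.1061 exercise | (k=3,j=2): S=119.8968, (K−S)⁺=27.7332, hold=28.3249 ⇒ V=28.3249 continue | (k=3,j=3): S=138.8593, (K−S)⁺=8.7707, hold=13.7602 ⇒ V=13.7602 continue  boundary S*=103.5239
step 2: (k=2,j=0): S=96.1960, (K−S)⁺=51.4340, hold=51.3591 ⇒ V=51.4340 exercise | (k=2,j=1): S=111.4100, (K−S)⁺=36.2200, hold=36.4321 ⇒ V=36.4321 continue | (k=2,j=2): S=129.0302, (K−S)⁺=18.5998, hold=21.2487 ⇒ V=21.2487 continue  boundary S*=96.1960
step 1: (k=1,j=0): S=103.5239, (K−S)⁺=44.1061, hold=44.1341 ⇒ V=44.1341 continue | (k=1,j=1): S=119.8968, (K−S)⁺=27.7332, hold=29.0518 ⇒ V=29.0518 continue  boundary S*=-
step 0: (k=0,j=0): S=111.4100, (K−S)⁺=36.2200, hold=36.7989 ⇒ V=36.7989 continue  boundary S*=-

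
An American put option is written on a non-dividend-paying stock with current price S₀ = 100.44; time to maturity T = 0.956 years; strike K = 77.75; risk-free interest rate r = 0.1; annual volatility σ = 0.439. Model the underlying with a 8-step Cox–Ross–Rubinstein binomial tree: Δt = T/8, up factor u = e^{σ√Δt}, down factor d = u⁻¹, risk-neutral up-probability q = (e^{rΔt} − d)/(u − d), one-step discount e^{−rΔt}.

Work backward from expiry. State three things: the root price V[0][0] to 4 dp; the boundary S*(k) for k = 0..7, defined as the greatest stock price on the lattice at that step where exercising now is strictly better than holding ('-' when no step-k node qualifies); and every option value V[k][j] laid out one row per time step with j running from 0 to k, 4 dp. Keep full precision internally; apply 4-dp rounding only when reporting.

price = 4.5071
boundary = - - - - 54.7366 47.0295 54.7366 63.7067
tree:
4.5071
7.0788 2.0597
10.8388 3.5124 0.6656
16.0930 5.8776 1.2464 0.1044
23.0134 9.6022 2.3175 0.2120 0.0000
30.7205 15.1976 4.2725 0.4304 0.0000 0.0000
37.3424 23.0134 7.7957 0.8739 0.0000 0.0000 0.0000
43.0319 30.7205 14.0433 1.7745 0.0000 0.0000 0.0000 0.0000
47.9203 37.3424 23.0134 3.6032 0.0000 0.0000 0.0000 0.0000 0.0000

params: Δt=0.11950 u=1.16388 d=0.85920 q=0.50159 e^(-rΔt)=0.98812
t_8 payoffs: 47.9203 37.3424 23.0134 3.6032 0.0000 0.0000 0.0000 0.0000 0.0000
t_7: node(7,0) S=34.7181 payoff=43.0319 vs cont=42.1083 → 43.0319 [stop]  node(7,1) S=47.0295 payoff=30.7205 vs cont=29.7969 → 30.7205 [stop]  node(7,2) S=63.7067 payoff=14.0433 vs cont=13.1197 → 14.0433 [stop]  node(7,3) S=86.2978 payoff=0.0000 vs cont=1.7745 → 1.7745 [wait]  node(7,4) S=116.8998 payoff=0.0000 vs cont=0.0000 → 0.0000 [wait]  node(7,5) S=158.3537 payoff=0.0000 vs cont=0.0000 → 0.0000 [wait]  node(7,6) S=214.5076 payoff=0.0000 vs cont=0.0000 → 0.0000 [wait]  node(7,7) S=290.5742 payoff=0.0000 vs cont=0.0000 → 0.0000 [wait]  ⇒ S*(7)=63.7067
t_6: node(6,0) S=40.4076 payoff=37.3424 vs cont=36.4188 → 37.3424 [stop]  node(6,1) S=54.7366 payoff=23.0134 vs cont=22.0898 → 23.0134 [stop]  node(6,2) S=74.1468 payoff=3.6032 vs cont=7.7957 → 7.7957 [wait]  node(6,3) S=100.4400 payoff=0.0000 vs cont=0.8739 → 0.8739 [wait]  node(6,4) S=136.0571 payoff=0.0000 vs cont=0.0000 → 0.0000 [wait]  node(6,5) S=184.3043 payoff=0.0000 vs cont=0.0000 → 0.0000 [wait]  node(6,6) S=249.6605 payoff=0.0000 vs cont=0.0000 → 0.0000 [wait]  ⇒ S*(6)=54.7366
t_5: node(5,0) S=47.0295 payoff=30.7205 vs cont=29.7969 → 30.7205 [stop]  node(5,1) S=63.7067 payoff=14.0433 vs cont=15.1976 → 15.1976 [wait]  node(5,2) S=86.2978 payoff=0.0000 vs cont=4.2725 → 4.2725 [wait]  node(5,3) S=116.8998 payoff=0.0000 vs cont=0.4304 → 0.4304 [wait]  node(5,4) S=158.3537 payoff=0.0000 vs cont=0.0000 → 0.0000 [wait]  node(5,5) S=214.5076 payoff=0.0000 vs cont=0.0000 → 0.0000 [wait]  ⇒ S*(5)=47.0295
t_4: node(4,0) S=54.7366 payoff=23.0134 vs cont=22.6619 → 23.0134 [stop]  node(4,1) S=74.1468 payoff=3.6032 vs cont=9.6022 → 9.6022 [wait]  node(4,2) S=100.4400 payoff=0.0000 vs cont=2.3175 → 2.3175 [wait]  node(4,3) S=136.0571 payoff=0.0000 vs cont=0.2120 → 0.2120 [wait]  node(4,4) S=184.3043 payoff=0.0000 vs cont=0.0000 → 0.0000 [wait]  ⇒ S*(4)=54.7366
t_3: node(3,0) S=63.7067 payoff=14.0433 vs cont=16.0930 → 16.0930 [wait]  node(3,1) S=86.2978 payoff=0.0000 vs cont=5.8776 → 5.8776 [wait]  node(3,2) S=116.8998 payoff=0.0000 vs cont=1.2464 → 1.2464 [wait]  node(3,3) S=158.3537 payoff=0.0000 vs cont=0.1044 → 0.1044 [wait]  ⇒ S*(3)=-
t_2: node(2,0) S=74.1468 payoff=3.6032 vs cont=10.8388 → 10.8388 [wait]  node(2,1) S=100.4400 payoff=0.0000 vs cont=3.5124 → 3.5124 [wait]  node(2,2) S=136.0571 payoff=0.0000 vs cont=0.6656 → 0.6656 [wait]  ⇒ S*(2)=-
t_1: node(1,0) S=86.2978 payoff=0.0000 vs cont=7.0788 → 7.0788 [wait]  node(1,1) S=116.8998 payoff=0.0000 vs cont=2.0597 → 2.0597 [wait]  ⇒ S*(1)=-
t_0: node(0,0) S=100.4400 payoff=0.0000 vs cont=4.5071 → 4.5071 [wait]  ⇒ S*(0)=-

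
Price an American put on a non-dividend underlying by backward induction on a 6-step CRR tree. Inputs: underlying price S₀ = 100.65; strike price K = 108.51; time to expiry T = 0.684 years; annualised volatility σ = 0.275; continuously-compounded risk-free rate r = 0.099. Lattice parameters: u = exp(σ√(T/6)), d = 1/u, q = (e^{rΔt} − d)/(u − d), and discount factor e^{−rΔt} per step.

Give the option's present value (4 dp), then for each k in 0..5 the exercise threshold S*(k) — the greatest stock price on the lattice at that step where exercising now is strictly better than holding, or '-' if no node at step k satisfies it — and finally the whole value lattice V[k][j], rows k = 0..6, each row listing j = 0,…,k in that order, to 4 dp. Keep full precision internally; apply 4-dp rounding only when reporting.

price = 11.0803
boundary = - - 83.5920 91.7253 83.5920 91.7253
tree:
11.0803
16.9510 6.2694
24.9180 10.4627 2.7984
32.3301 16.7847 5.2509 0.7501
39.0850 24.9180 9.5804 1.6414 0.0000
45.2410 32.3301 16.7847 3.5918 0.0000 0.0000
50.8511 39.0850 24.9180 7.8600 0.0000 0.0000 0.0000

Δt=0.11400  u=1.09730  d=0.91133  q=0.53784  discount=0.98878
step 6 (expiry): payoffs max(K−S,0) = 50.8511 39.0850 24.9180 7.8600 0.0000 0.0000 0.0000
step 5: (k=5,j=0): S=63.2690, (K−S)⁺=45.2410, hold=44.0232 ⇒ V=45.2410 exercise | (k=5,j=1): S=76.1799, (K−S)⁺=32.3301, hold=31.1124 ⇒ V=32.3301 exercise | (k=5,j=2): S=91.7253, (K−S)⁺=16.7847, hold=15.5669 ⇒ V=16.7847 exercise | (k=5,j=3): S=110.4430, (K−S)⁺=0.0000, hold=3.5918 ⇒ V=3.5918 continue | (k=5,j=4): S=132.9803, (K−S)⁺=0.0000, hold=0.0000 ⇒ V=0.0000 continue | (k=5,j=5): S=160.1166, (K−S)⁺=0.0000, hold=0.0000 ⇒ V=0.0000 continue  boundary S*=91.7253
step 4: (k=4,j=0): S=69.4250, (K−S)⁺=39.0850, hold=37.8673 ⇒ V=39.0850 exercise | (k=4,j=1): S=83.5920, (K−S)⁺=24.9180, hold=23.7002 ⇒ V=24.9180 exercise | (k=4,j=2): S=100.6500, (K−S)⁺=7.8600, hold=9.5804 ⇒ V=9.5804 continue | (k=4,j=3): S=121.1889, (K−S)⁺=0.0000, hold=1.6414 ⇒ V=1.6414 continue | (k=4,j=4): S=145.9190, (K−S)⁺=0.0000, hold=0.0000 ⇒ V=0.0000 continue  boundary S*=83.5920
step 3: (k=3,j=0): S=76.1799, (K−S)⁺=32.3301, hold=31.1124 ⇒ V=32.3301 exercise | (k=3,j=1): S=91.7253, (K−S)⁺=16.7847, hold=16.4818 ⇒ V=16.7847 exercise | (k=3,j=2): S=110.4430, (K−S)⁺=0.0000, hold=5.2509 ⇒ V=5.2509 continue | (k=3,j=3): S=132.9803, (K−S)⁺=0.0000, hold=0.7501 ⇒ V=0.7501 continue  boundary S*=91.7253
step 2: (k=2,j=0): S=83.5920, (K−S)⁺=24.9180, hold=23.7002 ⇒ V=24.9180 exercise | (k=2,j=1): S=100.6500, (K−S)⁺=7.8600, hold=10.4627 ⇒ V=10.4627 continue | (k=2,j=2): S=121.1889, (K−S)⁺=0.0000, hold=2.7984 ⇒ V=2.7984 continue  boundary S*=83.5920
step 1: (k=1,j=0): S=91.7253, (K−S)⁺=16.7847, hold=16.9510 ⇒ V=16.9510 continue | (k=1,j=1): S=110.4430, (K−S)⁺=0.0000, hold=6.2694 ⇒ V=6.2694 continue  boundary S*=-
step 0: (k=0,j=0): S=100.6500, (K−S)⁺=7.8600, hold=11.0803 ⇒ V=11.0803 continue  boundary S*=-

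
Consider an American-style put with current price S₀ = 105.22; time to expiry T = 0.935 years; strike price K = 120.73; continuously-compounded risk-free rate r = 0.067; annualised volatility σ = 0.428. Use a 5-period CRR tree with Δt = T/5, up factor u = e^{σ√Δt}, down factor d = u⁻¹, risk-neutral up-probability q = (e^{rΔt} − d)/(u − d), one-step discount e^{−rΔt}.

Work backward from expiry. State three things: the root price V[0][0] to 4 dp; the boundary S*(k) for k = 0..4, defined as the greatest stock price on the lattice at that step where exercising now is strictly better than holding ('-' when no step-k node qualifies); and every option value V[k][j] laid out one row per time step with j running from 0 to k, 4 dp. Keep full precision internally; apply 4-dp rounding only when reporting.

price = 23.5072
boundary = - - 72.6671 87.4416 72.6671
tree:
23.5072
34.4024 12.6713
48.0629 20.9439 4.3099
60.3410 33.2884 8.5195 0.0000
70.5446 48.0629 16.8404 0.0000 0.0000
79.0241 60.3410 33.2884 0.0000 0.0000 0.0000

Δt=0.18700  u=1.20332  d=0.83104  q=0.48773  discount=0.98755
step 5 (expiry): payoffs max(K−S,0) = 79.0241 60.3410 33.2884 0.0000 0.0000 0.0000
step 4: (k=4,j=0): S=50.1854, (K−S)⁺=70.5446, hold=69.0414 ⇒ V=70.5446 exercise | (k=4,j=1): S=72.6671, (K−S)⁺=48.0629, hold=46.5597 ⇒ V=48.0629 exercise | (k=4,j=2): S=105.2200, (K−S)⁺=15.5100, hold=16.8404 ⇒ V=16.8404 continue | (k=4,j=3): S=152.3557, (K−S)⁺=0.0000, hold=0.0000 ⇒ V=0.0000 continue | (k=4,j=4): S=220.6068, (K−S)⁺=0.0000, hold=0.0000 ⇒ V=0.0000 continue  boundary S*=72.6671
step 3: (k=3,j=0): S=60.3890, (K−S)⁺=60.3410, hold=58.8378 ⇒ V=60.3410 exercise | (k=3,j=1): S=87.4416, (K−S)⁺=33.2884, hold=32.4260 ⇒ V=33.2884 exercise | (k=3,j=2): S=126.6130, (K−S)⁺=0.0000, hold=8.5195 ⇒ V=8.5195 continue | (k=3,j=3): S=183.3322, (K−S)⁺=0.0000, hold=0.0000 ⇒ V=0.0000 continue  boundary S*=87.4416
step 2: (k=2,j=0): S=72.6671, (K−S)⁺=48.0629, hold=46.5597 ⇒ V=48.0629 exercise | (k=2,j=1): S=105.2200, (K−S)⁺=15.5100, hold=20.9439 ⇒ V=20.9439 continue | (k=2,j=2): S=152.3557, (K−S)⁺=0.0000, hold=4.3099 ⇒ V=4.3099 continue  boundary S*=72.6671
step 1: (k=1,j=0): S=87.4416, (K−S)⁺=33.2884, hold=34.4024 ⇒ V=34.4024 continue | (k=1,j=1): S=126.6130, (K−S)⁺=0.0000, hold=12.6713 ⇒ V=12.6713 continue  boundary S*=-
step 0: (k=0,j=0): S=105.2200, (K−S)⁺=15.5100, hold=23.5072 ⇒ V=23.5072 continue  boundary S*=-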